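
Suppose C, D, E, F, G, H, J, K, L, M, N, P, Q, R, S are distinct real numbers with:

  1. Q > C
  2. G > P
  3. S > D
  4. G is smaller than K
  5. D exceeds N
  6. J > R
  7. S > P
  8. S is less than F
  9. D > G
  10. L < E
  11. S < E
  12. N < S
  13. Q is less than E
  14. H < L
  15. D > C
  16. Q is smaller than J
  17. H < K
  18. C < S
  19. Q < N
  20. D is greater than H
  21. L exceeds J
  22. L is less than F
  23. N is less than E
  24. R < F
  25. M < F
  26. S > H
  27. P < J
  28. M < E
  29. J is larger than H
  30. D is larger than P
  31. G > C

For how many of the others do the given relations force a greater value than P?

From P the given relations immediately reach G, J, D, S.
From those, K, L, E, F — 8 in total.
Nothing else is reachable above P; 8 in all.

8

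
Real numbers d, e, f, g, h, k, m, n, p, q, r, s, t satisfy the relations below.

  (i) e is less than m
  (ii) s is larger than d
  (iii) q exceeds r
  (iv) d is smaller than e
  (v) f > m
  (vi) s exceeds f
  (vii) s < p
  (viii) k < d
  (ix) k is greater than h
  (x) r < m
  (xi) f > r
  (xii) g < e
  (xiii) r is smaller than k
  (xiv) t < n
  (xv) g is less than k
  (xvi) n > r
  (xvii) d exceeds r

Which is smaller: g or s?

g

g < k and k < d give g < d.
Then d < e extends the chain to e.
Then e < m extends the chain to m.
Then m < f extends the chain to f.
With f < s: g < k < d < e < m < f < s.
So g < s; g is the smaller of the two.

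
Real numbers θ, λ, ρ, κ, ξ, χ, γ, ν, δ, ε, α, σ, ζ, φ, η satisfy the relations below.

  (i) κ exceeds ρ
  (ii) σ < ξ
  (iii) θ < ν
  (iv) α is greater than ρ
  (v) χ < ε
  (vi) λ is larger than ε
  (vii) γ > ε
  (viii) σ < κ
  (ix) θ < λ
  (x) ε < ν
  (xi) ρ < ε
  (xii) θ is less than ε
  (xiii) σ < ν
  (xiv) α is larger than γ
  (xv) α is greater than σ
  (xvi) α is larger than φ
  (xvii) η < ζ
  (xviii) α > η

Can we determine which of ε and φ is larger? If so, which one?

Following every chain through φ: above φ we get α.
ε is not reached, and no chain runs the other way from ε to φ.
So the given relations leave the order of φ and ε undetermined.

undetermined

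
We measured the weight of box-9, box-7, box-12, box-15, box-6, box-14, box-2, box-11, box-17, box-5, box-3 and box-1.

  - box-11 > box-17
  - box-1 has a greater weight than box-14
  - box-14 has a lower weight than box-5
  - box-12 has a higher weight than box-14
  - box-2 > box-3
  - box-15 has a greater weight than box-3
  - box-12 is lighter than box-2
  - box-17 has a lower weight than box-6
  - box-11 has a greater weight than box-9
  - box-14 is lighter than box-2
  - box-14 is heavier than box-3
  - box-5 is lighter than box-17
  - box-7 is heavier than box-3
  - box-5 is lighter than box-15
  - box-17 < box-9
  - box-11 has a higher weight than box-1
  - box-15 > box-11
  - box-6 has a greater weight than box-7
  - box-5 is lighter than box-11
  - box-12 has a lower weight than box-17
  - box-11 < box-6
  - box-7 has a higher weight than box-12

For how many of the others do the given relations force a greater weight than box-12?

7

The elements the relations force above box-12 are box-7, box-17, box-9, box-2, box-11, box-6, box-15 — no chain reaches any other.
That is 7.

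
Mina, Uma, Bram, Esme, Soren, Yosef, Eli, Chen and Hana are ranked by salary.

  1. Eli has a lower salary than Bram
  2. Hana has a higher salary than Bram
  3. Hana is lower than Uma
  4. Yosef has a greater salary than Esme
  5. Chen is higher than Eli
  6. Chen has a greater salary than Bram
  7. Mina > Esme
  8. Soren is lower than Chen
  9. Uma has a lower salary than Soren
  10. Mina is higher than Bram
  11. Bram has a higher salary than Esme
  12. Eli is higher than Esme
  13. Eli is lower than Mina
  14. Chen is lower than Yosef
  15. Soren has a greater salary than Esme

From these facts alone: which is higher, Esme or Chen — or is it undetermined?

Following the relations from Esme: Esme < Bram < Hana < Uma < Soren < Chen.
So Chen is higher.

Chen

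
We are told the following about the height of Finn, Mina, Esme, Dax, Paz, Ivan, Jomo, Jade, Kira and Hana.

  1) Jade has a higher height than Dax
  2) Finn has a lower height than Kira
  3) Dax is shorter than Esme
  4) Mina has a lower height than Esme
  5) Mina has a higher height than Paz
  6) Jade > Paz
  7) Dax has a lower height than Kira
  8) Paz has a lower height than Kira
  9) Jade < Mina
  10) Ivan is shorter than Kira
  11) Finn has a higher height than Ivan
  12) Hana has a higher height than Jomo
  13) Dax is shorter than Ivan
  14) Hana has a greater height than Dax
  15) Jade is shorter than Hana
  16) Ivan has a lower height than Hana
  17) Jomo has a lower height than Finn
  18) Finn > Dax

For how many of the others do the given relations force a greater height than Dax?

7

Directly above Dax: Ivan, Jade, Hana, Finn, Esme, Kira.
One step further: Mina (7 so far).
No other element is forced above Dax by the given relations, so the count is 7.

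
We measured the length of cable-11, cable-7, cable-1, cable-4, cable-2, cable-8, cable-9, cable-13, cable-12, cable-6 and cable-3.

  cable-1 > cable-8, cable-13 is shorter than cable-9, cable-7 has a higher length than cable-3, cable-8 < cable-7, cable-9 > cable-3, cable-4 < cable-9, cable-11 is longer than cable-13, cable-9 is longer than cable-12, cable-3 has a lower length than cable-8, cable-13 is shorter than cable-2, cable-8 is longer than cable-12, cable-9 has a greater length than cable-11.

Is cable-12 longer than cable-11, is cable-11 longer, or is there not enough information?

undetermined

Following every chain through cable-12: above cable-12 we get cable-8, cable-1, cable-9, cable-7.
cable-11 is not reached, and no chain runs the other way from cable-11 to cable-12.
So the given relations leave the order of cable-12 and cable-11 undetermined.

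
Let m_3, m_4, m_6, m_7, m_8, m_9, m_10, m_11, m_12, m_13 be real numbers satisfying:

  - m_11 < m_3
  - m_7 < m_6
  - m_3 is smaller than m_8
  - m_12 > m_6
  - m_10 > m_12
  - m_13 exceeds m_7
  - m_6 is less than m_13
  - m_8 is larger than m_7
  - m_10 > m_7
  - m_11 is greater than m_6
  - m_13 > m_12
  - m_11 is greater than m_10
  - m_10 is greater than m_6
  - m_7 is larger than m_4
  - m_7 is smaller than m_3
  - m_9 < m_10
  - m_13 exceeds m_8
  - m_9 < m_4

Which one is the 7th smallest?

m_11

Chaining the given pairs: m_9 < m_4 < m_7 < m_6 < m_12 < m_10 < m_11 < m_3 < m_8 < m_13.
The 7th smallest is m_11.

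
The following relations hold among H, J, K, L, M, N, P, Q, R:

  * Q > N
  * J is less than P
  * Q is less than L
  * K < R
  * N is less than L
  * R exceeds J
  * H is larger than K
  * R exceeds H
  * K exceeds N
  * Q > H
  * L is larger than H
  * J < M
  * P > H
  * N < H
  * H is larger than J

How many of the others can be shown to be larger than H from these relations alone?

From H the given relations immediately reach R, P, Q, L.
No other element is forced above H by the given relations, so the count is 4.

4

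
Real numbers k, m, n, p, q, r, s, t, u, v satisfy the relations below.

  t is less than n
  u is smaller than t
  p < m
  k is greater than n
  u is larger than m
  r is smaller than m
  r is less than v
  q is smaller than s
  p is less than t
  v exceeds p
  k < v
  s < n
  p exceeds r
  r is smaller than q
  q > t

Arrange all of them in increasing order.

The consecutive links are each given: r < p; p < m; m < u; u < t; t < q; q < s; s < n; n < k; k < v.

r < p < m < u < t < q < s < n < k < v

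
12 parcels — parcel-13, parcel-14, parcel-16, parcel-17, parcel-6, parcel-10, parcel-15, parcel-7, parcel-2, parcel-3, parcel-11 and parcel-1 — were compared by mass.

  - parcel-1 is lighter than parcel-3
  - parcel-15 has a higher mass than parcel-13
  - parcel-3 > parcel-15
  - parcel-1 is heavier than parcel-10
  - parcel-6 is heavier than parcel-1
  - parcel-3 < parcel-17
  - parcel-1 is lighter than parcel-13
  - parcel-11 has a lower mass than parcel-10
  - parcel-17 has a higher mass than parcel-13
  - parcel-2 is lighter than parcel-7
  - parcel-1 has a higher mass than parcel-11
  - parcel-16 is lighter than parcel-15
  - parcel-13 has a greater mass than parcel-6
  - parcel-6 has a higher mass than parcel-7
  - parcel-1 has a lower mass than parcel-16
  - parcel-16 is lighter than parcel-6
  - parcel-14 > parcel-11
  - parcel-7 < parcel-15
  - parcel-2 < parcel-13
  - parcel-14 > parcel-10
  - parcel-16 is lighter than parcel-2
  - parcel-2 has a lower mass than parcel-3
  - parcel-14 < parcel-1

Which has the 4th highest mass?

parcel-13

The consecutive relations fix a unique order: parcel-11 < parcel-10 < parcel-14 < parcel-1 < parcel-16 < parcel-2 < parcel-7 < parcel-6 < parcel-13 < parcel-15 < parcel-3 < parcel-17.
Counting 4 from the largest end gives parcel-13.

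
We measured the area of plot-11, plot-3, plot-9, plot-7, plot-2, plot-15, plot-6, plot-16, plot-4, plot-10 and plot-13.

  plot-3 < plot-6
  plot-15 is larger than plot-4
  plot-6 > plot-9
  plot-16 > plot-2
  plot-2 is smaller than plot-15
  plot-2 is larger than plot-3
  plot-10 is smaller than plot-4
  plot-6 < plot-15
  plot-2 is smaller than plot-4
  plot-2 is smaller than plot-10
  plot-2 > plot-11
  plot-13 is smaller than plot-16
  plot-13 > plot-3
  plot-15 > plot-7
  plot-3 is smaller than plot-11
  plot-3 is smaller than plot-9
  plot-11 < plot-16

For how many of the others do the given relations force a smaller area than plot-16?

4

From plot-16 the given relations immediately reach plot-13, plot-11, plot-2.
From those, plot-3 — 4 in total.
No other element is forced below plot-16 by the given relations, so the count is 4.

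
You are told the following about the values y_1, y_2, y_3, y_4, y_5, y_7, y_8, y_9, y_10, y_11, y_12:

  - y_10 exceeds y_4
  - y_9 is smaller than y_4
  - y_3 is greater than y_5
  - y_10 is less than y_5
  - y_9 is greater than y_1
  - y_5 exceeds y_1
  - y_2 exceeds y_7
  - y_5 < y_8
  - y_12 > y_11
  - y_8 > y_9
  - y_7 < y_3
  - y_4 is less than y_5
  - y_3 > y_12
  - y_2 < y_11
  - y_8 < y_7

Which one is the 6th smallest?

Piecing the relations together gives one ordering: y_1 < y_9 < y_4 < y_10 < y_5 < y_8 < y_7 < y_2 < y_11 < y_12 < y_3.
Counting 6 from the smallest end gives y_8.

y_8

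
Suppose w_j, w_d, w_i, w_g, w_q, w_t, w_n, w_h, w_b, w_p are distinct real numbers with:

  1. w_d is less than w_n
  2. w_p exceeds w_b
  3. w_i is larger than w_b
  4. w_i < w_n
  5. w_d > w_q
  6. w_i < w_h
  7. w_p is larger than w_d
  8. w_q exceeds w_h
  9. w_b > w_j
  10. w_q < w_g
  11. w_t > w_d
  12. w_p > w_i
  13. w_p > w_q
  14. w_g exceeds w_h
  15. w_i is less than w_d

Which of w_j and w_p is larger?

w_p

Following the relations from w_j: w_j < w_b < w_i < w_h < w_q < w_d < w_p.
So w_j < w_p; w_p is the larger of the two.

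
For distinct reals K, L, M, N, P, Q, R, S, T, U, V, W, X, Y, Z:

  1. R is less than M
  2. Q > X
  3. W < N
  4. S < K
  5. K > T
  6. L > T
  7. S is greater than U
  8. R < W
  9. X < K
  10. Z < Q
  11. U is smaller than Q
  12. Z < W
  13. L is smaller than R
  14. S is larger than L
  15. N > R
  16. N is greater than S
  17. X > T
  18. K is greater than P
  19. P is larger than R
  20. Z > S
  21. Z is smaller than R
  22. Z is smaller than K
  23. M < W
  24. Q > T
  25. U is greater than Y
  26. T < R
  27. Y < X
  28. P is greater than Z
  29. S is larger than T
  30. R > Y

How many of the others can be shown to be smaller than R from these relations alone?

6

Directly below R: Y, T, L, Z.
One step further: S (5 so far).
One step further: U (6 so far).
Nothing else is reachable below R; 6 in all.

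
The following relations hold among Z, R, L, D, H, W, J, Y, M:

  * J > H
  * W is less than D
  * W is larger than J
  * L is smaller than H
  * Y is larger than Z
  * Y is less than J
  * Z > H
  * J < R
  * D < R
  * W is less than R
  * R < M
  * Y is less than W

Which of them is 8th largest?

The consecutive relations fix a unique order: L < H < Z < Y < J < W < D < R < M.
Counting 8 from the largest end gives H.

H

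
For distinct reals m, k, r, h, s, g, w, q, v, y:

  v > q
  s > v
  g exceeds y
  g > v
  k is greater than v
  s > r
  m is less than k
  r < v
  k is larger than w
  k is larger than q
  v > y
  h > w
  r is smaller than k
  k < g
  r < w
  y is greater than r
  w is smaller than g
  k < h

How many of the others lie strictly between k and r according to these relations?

3

The relations place r below k. An element lies strictly between them when it is forced above r and also forced below k.
Above r: {y, v, w, s, h, g}. Below k: {q, m, y, v, w}.
Intersection: {y, v, w} — 3.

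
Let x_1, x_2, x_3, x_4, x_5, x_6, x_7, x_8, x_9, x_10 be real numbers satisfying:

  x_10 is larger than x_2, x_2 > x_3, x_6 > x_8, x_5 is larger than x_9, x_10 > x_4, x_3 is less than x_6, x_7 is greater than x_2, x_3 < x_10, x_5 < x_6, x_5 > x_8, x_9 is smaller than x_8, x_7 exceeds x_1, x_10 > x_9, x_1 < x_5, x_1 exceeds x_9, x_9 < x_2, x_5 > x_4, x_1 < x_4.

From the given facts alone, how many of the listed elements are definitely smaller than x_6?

From x_6 the given relations immediately reach x_8, x_3, x_5.
From those, x_9, x_1, x_4 — 6 in total.
Nothing else is reachable below x_6; 6 in all.

6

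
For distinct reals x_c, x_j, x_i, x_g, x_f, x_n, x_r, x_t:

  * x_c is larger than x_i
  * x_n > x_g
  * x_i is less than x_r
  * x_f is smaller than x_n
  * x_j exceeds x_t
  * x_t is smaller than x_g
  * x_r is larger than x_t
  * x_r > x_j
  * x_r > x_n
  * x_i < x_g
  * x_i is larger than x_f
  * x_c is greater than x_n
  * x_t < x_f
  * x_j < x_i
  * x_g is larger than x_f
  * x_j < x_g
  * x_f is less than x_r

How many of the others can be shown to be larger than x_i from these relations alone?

Directly above x_i: x_g, x_r, x_c.
One step further: x_n (4 so far).
No other element is forced above x_i by the given relations, so the count is 4.

4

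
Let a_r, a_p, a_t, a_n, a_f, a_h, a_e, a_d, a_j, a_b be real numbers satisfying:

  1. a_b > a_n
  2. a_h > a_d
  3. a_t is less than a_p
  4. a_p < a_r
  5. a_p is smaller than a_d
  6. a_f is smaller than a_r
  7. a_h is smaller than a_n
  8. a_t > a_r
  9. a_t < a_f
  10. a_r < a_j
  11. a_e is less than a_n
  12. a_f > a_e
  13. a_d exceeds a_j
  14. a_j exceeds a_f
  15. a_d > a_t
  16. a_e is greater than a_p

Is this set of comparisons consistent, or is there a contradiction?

inconsistent

Chaining the given relations yields a_t < a_p < a_e < a_f < a_r, so a_t < a_r. But one relation states a_r < a_t. These cannot both hold.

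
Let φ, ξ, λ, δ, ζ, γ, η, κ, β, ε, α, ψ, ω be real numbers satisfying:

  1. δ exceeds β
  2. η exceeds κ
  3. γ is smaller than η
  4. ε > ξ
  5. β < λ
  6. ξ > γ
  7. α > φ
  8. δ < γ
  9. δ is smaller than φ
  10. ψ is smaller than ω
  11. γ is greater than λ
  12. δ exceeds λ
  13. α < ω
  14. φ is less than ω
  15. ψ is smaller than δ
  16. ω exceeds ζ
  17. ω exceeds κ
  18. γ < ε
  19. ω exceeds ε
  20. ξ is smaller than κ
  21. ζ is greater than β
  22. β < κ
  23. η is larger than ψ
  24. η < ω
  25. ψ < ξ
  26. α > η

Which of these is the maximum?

ω

ψ is not greatest since ψ < ξ; β is not greatest since β < δ; λ is not greatest since λ < γ; δ is not greatest since δ < γ; γ is not greatest since γ < ξ; ξ is not greatest since ξ < ε; φ is not greatest since φ < ω; ε is not greatest since ε < ω; κ is not greatest since κ < ω; ζ is not greatest since ζ < ω; η is not greatest since η < ω; α is not greatest since α < ω.
Only ω has nothing above it, so ω is the maximum.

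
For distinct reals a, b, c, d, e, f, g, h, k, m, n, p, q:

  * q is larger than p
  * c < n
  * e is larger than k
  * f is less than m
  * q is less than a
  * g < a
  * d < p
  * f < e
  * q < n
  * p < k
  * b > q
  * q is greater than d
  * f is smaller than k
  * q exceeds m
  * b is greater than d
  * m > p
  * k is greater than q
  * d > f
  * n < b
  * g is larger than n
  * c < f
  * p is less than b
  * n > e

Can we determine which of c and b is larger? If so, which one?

b

Link the given pairs in sequence: c < f; f < d; d < p; p < m; m < q; q < k; k < e; e < n; n < b.
Chaining these gives c < f < d < p < m < q < k < e < n < b.
So b is larger.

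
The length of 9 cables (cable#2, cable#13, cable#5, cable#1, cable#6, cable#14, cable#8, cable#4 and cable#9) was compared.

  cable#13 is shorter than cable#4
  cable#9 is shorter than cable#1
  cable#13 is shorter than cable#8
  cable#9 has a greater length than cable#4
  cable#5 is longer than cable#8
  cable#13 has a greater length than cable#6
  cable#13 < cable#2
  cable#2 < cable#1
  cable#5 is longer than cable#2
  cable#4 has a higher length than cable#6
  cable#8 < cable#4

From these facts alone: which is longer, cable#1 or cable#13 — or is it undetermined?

cable#13 < cable#8 and cable#8 < cable#4 give cable#13 < cable#4.
With cable#4 < cable#9: cable#13 < cable#8 < cable#4 < cable#9.
Then cable#9 < cable#1 extends the chain to cable#1.
So cable#1 is longer.

cable#1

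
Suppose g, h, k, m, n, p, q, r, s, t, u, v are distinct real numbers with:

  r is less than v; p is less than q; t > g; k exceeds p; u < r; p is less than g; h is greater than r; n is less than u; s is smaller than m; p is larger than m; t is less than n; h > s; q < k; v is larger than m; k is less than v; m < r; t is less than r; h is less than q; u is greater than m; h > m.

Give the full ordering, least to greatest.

s < m < p < g < t < n < u < r < h < q < k < v

The consecutive links are each given: s < m; m < p; p < g; g < t; t < n; n < u; u < r; r < h; h < q; q < k; k < v.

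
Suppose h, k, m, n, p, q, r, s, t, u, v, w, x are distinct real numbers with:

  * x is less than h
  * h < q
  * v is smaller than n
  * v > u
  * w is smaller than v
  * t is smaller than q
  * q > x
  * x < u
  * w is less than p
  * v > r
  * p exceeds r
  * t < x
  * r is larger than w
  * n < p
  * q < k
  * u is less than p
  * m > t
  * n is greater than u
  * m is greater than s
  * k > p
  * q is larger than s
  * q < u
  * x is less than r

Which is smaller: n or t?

Following the relations from t: t < x < h < q < u < v < n.
So t < n; t is the smaller of the two.

t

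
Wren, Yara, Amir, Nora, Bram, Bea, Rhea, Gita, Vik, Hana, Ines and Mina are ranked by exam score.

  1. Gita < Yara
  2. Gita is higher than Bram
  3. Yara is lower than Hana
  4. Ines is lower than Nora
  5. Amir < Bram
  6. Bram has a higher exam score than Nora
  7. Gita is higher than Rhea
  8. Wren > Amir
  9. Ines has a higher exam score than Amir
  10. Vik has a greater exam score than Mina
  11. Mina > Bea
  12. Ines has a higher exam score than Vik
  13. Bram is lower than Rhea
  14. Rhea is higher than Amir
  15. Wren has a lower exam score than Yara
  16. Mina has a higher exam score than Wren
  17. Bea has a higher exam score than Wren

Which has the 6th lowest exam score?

Ines

Chaining the given pairs: Amir < Wren < Bea < Mina < Vik < Ines < Nora < Bram < Rhea < Gita < Yara < Hana.
The 6th smallest is Ines.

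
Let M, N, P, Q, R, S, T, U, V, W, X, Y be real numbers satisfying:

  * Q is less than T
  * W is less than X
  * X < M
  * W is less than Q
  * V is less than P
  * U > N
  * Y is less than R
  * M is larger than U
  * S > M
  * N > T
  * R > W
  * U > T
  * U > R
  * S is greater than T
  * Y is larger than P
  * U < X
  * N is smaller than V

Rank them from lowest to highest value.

Nothing is placed below W, so it is least; from there W < Q; Q < T; T < N; N < V; V < P; P < Y; Y < R; R < U; U < X; X < M; M < S, each given directly.

W < Q < T < N < V < P < Y < R < U < X < M < S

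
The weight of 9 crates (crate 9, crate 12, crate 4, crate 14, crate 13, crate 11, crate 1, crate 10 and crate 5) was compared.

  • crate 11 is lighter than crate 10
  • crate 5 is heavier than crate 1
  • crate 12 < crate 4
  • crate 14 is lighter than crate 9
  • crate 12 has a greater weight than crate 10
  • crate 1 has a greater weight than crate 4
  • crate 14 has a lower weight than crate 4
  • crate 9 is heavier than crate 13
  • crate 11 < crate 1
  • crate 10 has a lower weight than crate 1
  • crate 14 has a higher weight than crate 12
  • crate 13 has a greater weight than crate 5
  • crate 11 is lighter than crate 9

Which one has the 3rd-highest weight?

crate 5

Piecing the relations together gives one ordering: crate 11 < crate 10 < crate 12 < crate 14 < crate 4 < crate 1 < crate 5 < crate 13 < crate 9.
The 3rd largest is crate 5.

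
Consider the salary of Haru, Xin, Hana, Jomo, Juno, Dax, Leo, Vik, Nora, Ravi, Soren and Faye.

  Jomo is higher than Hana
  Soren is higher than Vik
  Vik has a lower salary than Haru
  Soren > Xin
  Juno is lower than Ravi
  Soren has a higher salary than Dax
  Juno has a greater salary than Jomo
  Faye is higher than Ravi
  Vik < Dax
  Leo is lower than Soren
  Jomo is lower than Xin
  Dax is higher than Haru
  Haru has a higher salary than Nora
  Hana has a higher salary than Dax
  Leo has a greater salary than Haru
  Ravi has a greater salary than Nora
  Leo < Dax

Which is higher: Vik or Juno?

The relevant relations are Vik < Haru; Haru < Leo; Leo < Dax; Dax < Hana; Hana < Jomo; Jomo < Juno.
Chaining these gives Vik < Haru < Leo < Dax < Hana < Jomo < Juno.
So Vik < Juno; Juno is the higher of the two.

Juno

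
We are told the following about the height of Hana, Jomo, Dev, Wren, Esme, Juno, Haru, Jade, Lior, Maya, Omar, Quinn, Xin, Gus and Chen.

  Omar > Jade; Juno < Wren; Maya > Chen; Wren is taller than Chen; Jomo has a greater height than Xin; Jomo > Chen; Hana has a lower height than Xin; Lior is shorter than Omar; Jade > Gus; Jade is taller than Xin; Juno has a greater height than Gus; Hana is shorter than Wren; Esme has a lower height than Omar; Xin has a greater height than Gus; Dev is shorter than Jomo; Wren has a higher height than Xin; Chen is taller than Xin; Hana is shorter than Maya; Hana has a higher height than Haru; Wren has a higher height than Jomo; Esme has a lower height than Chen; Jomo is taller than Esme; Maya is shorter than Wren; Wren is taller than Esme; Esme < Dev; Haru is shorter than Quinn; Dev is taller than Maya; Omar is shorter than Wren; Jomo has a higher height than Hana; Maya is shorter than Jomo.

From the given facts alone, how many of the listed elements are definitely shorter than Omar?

7

Directly below Omar: Esme, Lior, Jade.
One step further: Gus, Xin (5 so far).
One step further: Hana (6 so far).
One step further: Haru (7 so far).
Nothing else is reachable below Omar; 7 in all.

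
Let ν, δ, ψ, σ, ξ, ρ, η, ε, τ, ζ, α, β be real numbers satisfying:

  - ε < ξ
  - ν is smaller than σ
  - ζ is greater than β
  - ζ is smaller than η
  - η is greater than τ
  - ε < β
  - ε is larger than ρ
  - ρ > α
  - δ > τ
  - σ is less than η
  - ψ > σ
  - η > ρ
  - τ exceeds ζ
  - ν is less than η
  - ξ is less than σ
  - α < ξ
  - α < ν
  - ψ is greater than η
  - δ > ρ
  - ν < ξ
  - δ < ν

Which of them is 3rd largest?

Piecing the relations together gives one ordering: α < ρ < ε < β < ζ < τ < δ < ν < ξ < σ < η < ψ.
The 3rd largest is σ.

σ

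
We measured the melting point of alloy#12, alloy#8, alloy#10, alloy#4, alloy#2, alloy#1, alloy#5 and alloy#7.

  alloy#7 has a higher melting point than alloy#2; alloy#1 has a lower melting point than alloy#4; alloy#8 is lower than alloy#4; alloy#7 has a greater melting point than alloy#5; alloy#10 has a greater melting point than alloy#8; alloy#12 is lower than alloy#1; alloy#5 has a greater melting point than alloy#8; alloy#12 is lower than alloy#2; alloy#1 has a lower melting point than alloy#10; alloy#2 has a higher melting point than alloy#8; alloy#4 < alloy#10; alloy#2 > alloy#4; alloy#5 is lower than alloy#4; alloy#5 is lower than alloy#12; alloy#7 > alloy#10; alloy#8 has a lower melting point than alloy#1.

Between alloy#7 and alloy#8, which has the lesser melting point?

alloy#8

alloy#8 < alloy#5 and alloy#5 < alloy#12 give alloy#8 < alloy#12.
With alloy#12 < alloy#1: alloy#8 < alloy#5 < alloy#12 < alloy#1.
With alloy#1 < alloy#4: alloy#8 < alloy#5 < alloy#12 < alloy#1 < alloy#4.
Then alloy#4 < alloy#10 extends the chain to alloy#10.
Then alloy#10 < alloy#7 extends the chain to alloy#7.
So alloy#8 < alloy#7; alloy#8 is the lower of the two.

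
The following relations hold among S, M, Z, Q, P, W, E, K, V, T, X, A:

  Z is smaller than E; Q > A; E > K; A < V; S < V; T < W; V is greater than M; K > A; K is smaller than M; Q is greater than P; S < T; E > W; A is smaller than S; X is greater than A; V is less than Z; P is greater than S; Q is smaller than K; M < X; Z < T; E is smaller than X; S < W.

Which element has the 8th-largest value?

The consecutive relations fix a unique order: A < S < P < Q < K < M < V < Z < T < W < E < X.
Counting 8 from the largest end gives K.

K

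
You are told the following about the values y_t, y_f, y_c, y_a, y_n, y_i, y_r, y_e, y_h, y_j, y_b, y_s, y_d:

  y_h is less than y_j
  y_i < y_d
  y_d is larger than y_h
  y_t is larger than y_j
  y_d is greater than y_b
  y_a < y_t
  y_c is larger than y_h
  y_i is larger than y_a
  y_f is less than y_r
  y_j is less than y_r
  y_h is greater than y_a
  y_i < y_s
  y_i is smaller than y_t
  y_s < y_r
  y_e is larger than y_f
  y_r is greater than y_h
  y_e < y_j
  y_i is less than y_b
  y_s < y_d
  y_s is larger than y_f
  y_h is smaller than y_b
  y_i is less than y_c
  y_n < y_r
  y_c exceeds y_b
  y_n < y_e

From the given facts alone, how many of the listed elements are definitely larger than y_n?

4

From y_n the given relations immediately reach y_e, y_r.
From those, y_j — 3 in total.
From those, y_t — 4 in total.
Nothing else is reachable above y_n; 4 in all.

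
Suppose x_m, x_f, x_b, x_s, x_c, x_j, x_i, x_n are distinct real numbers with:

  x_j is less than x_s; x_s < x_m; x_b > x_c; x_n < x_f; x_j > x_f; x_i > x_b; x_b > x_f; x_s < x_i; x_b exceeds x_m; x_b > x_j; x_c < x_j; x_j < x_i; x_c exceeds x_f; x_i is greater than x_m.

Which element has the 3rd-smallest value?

x_c

Chaining the given pairs: x_n < x_f < x_c < x_j < x_s < x_m < x_b < x_i.
The 3rd smallest is x_c.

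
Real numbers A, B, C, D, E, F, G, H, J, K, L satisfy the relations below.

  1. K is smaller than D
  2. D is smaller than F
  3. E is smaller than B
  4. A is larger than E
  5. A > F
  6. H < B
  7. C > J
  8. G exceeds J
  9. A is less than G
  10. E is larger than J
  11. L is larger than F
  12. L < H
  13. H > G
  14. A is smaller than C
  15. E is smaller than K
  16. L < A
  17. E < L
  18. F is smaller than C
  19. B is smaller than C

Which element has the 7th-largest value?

The consecutive relations fix a unique order: J < E < K < D < F < L < A < G < H < B < C.
The 7th largest is F.

F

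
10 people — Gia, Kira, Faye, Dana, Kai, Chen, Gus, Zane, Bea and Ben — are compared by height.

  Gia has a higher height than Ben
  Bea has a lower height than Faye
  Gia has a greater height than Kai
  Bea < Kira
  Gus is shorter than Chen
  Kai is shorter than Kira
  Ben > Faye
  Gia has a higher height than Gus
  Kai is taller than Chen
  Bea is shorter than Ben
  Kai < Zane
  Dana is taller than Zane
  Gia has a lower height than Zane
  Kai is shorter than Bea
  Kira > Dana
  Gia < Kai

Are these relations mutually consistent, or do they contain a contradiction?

We have Gia < Kai stated directly, yet also Kai < Bea < Faye < Ben < Gia by chaining the others — so Kai < Gia. Contradiction.

inconsistent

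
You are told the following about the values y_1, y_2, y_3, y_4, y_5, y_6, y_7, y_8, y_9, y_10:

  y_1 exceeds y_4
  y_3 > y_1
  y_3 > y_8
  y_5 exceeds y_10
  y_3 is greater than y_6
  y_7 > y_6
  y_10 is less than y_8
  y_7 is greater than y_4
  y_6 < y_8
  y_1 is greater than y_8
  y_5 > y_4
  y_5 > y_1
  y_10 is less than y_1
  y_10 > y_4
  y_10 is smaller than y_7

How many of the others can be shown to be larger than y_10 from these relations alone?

5

From y_10 the given relations immediately reach y_8, y_1, y_7, y_5.
From those, y_3 — 5 in total.
Nothing else is reachable above y_10; 5 in all.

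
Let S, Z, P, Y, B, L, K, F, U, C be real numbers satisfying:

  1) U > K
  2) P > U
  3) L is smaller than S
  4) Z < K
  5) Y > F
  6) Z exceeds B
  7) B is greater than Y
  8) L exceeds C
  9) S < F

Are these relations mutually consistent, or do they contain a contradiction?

consistent

Every relation is compatible with C < L < S < F < Y < B < Z < K < U < P; the set is consistent.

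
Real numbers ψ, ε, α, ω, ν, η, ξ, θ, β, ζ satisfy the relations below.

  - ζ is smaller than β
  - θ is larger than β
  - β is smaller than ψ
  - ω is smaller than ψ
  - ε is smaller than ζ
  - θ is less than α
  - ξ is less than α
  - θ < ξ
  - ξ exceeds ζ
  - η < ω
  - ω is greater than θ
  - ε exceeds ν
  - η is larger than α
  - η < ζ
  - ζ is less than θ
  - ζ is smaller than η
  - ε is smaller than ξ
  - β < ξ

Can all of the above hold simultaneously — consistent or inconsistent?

inconsistent

Chaining the given relations yields ζ < β < θ < ξ < α < η, so ζ < η. But one relation states η < ζ. These cannot both hold.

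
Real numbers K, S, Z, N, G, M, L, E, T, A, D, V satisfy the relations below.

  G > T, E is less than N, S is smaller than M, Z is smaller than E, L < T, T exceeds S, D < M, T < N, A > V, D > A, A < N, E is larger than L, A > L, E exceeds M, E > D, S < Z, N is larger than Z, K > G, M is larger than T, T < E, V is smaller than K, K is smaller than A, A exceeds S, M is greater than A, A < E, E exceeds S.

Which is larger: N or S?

N

S < T and T < G give S < G.
With G < K: S < T < G < K.
With K < A: S < T < G < K < A.
With A < D: S < T < G < K < A < D.
With D < M: S < T < G < K < A < D < M.
With M < E: S < T < G < K < A < D < M < E.
Then E < N extends the chain to N.
So S < N; N is the larger of the two.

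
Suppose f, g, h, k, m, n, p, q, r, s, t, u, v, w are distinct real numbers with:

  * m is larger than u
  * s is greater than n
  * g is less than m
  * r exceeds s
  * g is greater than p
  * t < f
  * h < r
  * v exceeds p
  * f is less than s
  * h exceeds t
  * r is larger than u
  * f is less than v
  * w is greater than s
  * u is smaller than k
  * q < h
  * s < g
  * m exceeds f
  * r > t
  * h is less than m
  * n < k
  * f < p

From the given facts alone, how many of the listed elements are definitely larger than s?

From s the given relations immediately reach g, w, r.
From those, m — 4 in total.
No other element is forced above s by the given relations, so the count is 4.

4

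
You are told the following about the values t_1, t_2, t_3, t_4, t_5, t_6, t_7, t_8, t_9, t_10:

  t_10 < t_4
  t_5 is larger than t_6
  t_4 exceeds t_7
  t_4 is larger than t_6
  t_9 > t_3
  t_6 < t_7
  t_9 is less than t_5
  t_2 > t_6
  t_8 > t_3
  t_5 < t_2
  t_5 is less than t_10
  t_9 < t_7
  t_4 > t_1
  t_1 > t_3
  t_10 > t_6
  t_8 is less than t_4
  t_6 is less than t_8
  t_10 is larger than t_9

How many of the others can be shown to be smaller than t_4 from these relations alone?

8

From t_4 the given relations immediately reach t_6, t_1, t_7, t_10, t_8.
From those, t_3, t_9, t_5 — 8 in total.
No other element is forced below t_4 by the given relations, so the count is 8.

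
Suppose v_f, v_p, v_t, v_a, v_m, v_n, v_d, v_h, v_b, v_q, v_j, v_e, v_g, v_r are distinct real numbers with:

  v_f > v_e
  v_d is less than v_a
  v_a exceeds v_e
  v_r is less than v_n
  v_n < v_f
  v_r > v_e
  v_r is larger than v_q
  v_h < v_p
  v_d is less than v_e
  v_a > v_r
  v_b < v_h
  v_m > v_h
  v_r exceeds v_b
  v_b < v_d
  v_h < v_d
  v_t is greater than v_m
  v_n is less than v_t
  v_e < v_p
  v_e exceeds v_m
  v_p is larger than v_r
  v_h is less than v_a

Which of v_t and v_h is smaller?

v_h

v_h < v_m < v_e < v_r < v_n < v_t, by transitivity through v_m, v_e, v_r, v_n.
So v_h < v_t; v_h is the smaller of the two.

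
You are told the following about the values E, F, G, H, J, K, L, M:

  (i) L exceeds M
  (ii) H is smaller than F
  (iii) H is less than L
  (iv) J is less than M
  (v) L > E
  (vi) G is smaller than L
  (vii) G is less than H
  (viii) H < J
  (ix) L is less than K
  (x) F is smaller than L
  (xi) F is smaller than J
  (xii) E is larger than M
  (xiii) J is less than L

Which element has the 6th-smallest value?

The consecutive relations fix a unique order: G < H < F < J < M < E < L < K.
The 6th smallest is E.

E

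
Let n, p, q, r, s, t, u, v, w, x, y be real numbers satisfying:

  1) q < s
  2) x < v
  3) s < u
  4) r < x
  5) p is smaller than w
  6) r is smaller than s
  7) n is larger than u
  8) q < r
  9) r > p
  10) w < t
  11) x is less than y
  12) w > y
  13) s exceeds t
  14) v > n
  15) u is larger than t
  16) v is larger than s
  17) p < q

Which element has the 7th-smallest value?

Piecing the relations together gives one ordering: p < q < r < x < y < w < t < s < u < n < v.
Counting 7 from the smallest end gives t.

t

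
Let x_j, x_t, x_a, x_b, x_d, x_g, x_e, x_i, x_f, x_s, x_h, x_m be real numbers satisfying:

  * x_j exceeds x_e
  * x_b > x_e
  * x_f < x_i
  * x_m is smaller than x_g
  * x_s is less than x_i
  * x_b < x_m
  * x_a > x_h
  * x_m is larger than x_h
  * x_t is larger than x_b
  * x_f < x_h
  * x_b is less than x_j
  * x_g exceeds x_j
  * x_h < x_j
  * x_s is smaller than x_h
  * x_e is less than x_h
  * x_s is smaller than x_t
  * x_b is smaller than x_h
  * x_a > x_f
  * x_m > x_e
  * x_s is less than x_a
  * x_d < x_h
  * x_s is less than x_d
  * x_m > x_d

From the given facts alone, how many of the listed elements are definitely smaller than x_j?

6

Directly below x_j: x_e, x_b, x_h.
One step further: x_s, x_d, x_f (6 so far).
No other element is forced below x_j by the given relations, so the count is 6.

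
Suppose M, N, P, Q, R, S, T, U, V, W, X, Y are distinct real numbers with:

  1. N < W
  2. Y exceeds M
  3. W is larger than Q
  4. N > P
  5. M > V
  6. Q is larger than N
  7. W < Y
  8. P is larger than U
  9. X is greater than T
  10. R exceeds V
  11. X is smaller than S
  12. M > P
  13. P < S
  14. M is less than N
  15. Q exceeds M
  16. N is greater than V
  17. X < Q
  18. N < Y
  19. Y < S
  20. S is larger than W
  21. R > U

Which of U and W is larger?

U < P and P < M give U < M.
With M < N: U < P < M < N.
Then N < Q extends the chain to Q.
With Q < W: U < P < M < N < Q < W.
So U < W; W is the larger of the two.

W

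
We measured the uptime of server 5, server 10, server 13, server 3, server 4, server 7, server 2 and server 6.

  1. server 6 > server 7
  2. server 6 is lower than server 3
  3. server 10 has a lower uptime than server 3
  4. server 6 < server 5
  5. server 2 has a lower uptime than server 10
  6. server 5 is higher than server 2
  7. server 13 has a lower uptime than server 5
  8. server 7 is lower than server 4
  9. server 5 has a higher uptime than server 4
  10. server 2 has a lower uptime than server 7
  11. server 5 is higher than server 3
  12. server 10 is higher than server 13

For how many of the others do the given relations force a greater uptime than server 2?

6

Directly above server 2: server 7, server 10, server 5.
One step further: server 6, server 3, server 4 (6 so far).
No other element is forced above server 2 by the given relations, so the count is 6.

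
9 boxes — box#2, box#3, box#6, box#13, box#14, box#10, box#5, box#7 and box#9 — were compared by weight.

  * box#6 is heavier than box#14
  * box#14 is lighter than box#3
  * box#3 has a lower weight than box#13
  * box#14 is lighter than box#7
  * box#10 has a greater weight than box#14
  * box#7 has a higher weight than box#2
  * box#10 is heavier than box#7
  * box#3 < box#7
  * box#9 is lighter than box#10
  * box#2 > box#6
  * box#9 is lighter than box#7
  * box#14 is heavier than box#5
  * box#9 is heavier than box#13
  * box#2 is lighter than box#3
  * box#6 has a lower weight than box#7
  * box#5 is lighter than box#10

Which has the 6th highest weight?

box#2

The consecutive relations fix a unique order: box#5 < box#14 < box#6 < box#2 < box#3 < box#13 < box#9 < box#7 < box#10.
The 6th largest is box#2.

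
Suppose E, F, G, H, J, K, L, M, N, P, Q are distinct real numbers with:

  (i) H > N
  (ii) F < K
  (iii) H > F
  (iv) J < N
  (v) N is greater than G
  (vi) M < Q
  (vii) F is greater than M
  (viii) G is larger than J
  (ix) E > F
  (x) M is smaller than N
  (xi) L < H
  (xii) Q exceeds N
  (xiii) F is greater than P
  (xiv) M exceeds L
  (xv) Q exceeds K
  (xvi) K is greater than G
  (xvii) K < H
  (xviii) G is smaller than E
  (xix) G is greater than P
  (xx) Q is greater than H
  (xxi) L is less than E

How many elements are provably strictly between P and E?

2

Chaining upward from P reaches: F, G, K, N, H, Q.
Chaining downward from E reaches: L, J, M, F, G.
Strictly between P and E are those in both lists: F, G — 2 elements.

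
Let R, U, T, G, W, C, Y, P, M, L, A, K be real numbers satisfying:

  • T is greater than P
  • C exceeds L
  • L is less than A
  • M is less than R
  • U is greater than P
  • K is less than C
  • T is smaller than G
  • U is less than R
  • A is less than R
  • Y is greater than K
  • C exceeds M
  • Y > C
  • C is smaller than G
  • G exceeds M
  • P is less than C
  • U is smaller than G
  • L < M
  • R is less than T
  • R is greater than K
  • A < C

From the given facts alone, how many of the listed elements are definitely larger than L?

7

The elements the relations force above L are A, M, R, C, T, G, Y — no chain reaches any other.
That is 7.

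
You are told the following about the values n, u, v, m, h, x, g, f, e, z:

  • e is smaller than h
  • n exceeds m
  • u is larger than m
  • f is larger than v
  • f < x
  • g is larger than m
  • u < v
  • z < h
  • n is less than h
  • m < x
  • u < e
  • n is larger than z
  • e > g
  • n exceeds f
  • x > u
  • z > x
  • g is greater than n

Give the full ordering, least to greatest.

m < u < v < f < x < z < n < g < e < h

The consecutive links are each given: m < u; u < v; v < f; f < x; x < z; z < n; n < g; g < e; e < h.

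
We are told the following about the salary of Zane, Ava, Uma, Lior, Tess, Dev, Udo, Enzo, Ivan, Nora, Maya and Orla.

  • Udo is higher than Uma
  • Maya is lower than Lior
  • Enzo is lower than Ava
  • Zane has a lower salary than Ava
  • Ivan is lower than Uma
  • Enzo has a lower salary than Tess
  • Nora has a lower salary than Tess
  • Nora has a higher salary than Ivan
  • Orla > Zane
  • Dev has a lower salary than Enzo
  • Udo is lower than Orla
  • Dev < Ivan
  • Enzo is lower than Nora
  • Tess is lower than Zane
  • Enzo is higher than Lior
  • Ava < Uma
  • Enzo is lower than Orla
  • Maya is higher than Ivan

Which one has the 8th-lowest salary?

Zane

Chaining the given pairs: Dev < Ivan < Maya < Lior < Enzo < Nora < Tess < Zane < Ava < Uma < Udo < Orla.
The 8th smallest is Zane.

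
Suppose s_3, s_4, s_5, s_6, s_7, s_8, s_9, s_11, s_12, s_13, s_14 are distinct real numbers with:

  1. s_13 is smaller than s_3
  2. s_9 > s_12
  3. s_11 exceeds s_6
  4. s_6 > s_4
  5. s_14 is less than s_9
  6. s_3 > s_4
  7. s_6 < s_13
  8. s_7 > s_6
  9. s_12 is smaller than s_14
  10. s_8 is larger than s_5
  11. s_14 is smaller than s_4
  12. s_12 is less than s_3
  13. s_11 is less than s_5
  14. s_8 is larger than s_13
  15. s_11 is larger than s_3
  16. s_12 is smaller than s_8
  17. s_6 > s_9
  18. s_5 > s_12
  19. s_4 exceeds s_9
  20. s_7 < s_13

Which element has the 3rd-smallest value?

The consecutive relations fix a unique order: s_12 < s_14 < s_9 < s_4 < s_6 < s_7 < s_13 < s_3 < s_11 < s_5 < s_8.
The 3rd smallest is s_9.

s_9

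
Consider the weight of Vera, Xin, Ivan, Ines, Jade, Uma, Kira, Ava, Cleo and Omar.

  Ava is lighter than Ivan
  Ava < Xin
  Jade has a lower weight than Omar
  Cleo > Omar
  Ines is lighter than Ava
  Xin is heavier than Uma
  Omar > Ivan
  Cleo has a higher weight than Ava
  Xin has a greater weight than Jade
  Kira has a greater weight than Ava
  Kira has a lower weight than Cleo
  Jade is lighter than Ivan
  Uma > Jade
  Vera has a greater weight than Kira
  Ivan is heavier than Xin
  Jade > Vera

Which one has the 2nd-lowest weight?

Chaining the given pairs: Ines < Ava < Kira < Vera < Jade < Uma < Xin < Ivan < Omar < Cleo.
The 2nd smallest is Ava.

Ava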